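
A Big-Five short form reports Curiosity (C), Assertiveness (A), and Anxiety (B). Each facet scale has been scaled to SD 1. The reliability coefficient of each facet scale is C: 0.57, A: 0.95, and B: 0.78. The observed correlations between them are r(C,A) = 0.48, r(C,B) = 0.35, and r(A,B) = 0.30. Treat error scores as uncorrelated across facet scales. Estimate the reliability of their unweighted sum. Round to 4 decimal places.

0.8669

Var(C+A+B) = 3 + 2·[0.48 + 0.35 + 0.30] = 3 + 2.26 = 5.26.
Under uncorrelated errors the observed covariances equal the true-score covariances, so only the own-variance terms attenuate.
True-score variance = [0.57 + 0.95 + 0.78] + 2.26 = 2.3 + 2.26 = 4.56.
Reliability = 4.56 / 5.26 = 0.8669.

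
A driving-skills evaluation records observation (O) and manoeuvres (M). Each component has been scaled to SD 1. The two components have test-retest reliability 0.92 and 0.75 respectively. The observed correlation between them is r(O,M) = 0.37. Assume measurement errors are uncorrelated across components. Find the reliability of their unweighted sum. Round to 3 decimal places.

Var(O+M) = 2 + 2·[0.37] = 2 + 0.74 = 2.74.
With uncorrelated errors the cross-covariances are all true-score covariance, so they carry over unchanged; only the diagonal terms shrink to ρᵢσᵢ².
True-score variance = [0.92 + 0.75] + 0.74 = 1.67 + 0.74 = 2.41.
Reliability = 2.41 / 2.74 = 0.880.

0.880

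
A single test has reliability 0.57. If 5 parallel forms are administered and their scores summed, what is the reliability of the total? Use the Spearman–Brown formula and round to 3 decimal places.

0.869

ρ_k = kρ / (1 + (k−1)ρ) = 5·0.57 / (1 + 4·0.57) = 2.850 / 3.280 = 0.869.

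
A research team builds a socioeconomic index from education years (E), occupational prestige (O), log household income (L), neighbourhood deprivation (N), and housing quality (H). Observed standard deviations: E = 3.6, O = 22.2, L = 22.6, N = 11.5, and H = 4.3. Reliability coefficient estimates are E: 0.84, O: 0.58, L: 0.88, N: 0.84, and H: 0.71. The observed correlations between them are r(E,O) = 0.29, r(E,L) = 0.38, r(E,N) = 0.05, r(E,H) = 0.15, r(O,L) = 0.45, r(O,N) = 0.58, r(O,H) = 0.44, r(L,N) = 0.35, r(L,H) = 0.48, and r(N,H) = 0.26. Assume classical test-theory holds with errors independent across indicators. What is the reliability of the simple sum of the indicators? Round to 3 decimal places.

0.877

Var(E+O+L+N+H) = 3.6² + 22.2² + 22.6² + 11.5² + 4.3² + 2·[3.6·22.2·0.29 + 3.6·22.6·0.38 + 3.6·11.5·0.05 + 3.6·4.3·0.15 + 22.2·22.6·0.45 + 22.2·11.5·0.58 + 22.2·4.3·0.44 + 22.6·11.5·0.35 + 22.6·4.3·0.48 + 11.5·4.3·0.26] = 1167.3 + 1249.61 = 2416.91.
Because errors are independent across components, Cov(Tᵢ,Tⱼ) = Cov(Xᵢ,Xⱼ); the off-diagonal part of the true-score variance is the same as above.
True-score variance = [3.6²·0.84 + 22.2²·0.58 + 22.6²·0.88 + 11.5²·0.84 + 4.3²·0.71] + 1249.61 = 870.42 + 1249.61 = 2120.03.
Reliability = 2120.03 / 2416.91 = 0.877.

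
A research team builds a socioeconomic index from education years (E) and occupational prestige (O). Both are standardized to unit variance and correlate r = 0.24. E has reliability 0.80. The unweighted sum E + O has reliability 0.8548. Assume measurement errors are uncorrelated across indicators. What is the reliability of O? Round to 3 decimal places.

0.840

Var(E+O) = 2 + 2·0.24 = 2.480.
True-score variance = ρ_E + ρ_O + 2·0.24, so 0.8548 = (0.80 + ρ_O + 0.48) / 2.480.
ρ_O = 0.8548·2.480 − 0.80 − 0.48 = 0.840.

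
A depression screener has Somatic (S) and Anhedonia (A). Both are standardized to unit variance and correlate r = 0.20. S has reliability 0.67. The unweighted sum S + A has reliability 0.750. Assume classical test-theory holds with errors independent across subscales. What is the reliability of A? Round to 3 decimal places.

0.730

Var(S+A) = 2 + 2·0.20 = 2.400.
True-score variance = ρ_S + ρ_A + 2·0.20, so 0.750 = (0.67 + ρ_A + 0.40) / 2.400.
ρ_A = 0.750·2.400 − 0.67 − 0.40 = 0.730.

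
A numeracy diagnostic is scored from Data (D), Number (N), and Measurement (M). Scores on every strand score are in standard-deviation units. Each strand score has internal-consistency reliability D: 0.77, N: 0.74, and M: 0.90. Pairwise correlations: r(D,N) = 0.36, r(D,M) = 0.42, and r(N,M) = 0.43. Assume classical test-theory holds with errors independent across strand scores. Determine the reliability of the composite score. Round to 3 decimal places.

Var(D+N+M) = 3 + 2·[0.36 + 0.42 + 0.43] = 3 + 2.42 = 5.42.
With uncorrelated errors the cross-covariances are all true-score covariance, so they carry over unchanged; only the diagonal terms shrink to ρᵢσᵢ².
True-score variance = [0.77 + 0.74 + 0.90] + 2.42 = 2.41 + 2.42 = 4.83.
Reliability = 4.83 / 5.42 = 0.891.

0.891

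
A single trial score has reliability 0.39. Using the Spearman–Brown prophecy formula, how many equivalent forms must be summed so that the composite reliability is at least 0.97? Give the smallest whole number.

k ≥ ρ*(1−ρ₁)/(ρ₁(1−ρ*)) = 0.97·0.61 / (0.39·0.03) = 50.573.
Smallest integer k = 51.

51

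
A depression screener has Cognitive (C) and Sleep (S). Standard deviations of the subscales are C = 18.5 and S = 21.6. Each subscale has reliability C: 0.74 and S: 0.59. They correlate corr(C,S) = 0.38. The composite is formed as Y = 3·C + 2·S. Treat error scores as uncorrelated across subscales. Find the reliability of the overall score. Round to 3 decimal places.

0.769

Var(Y) = 3²·18.5² + 2²·21.6² + 2·[6·18.5·21.6·0.38] = 4946.49 + 1822.18 = 6768.67.
With uncorrelated errors the cross-covariances are all true-score covariance, so they carry over unchanged; only the diagonal terms shrink to ρᵢσᵢ².
True-score variance = [3²·18.5²·0.74 + 2²·21.6²·0.59] + 1822.18 = 3380.47 + 1822.18 = 5202.64.
Reliability = 5202.64 / 6768.67 = 0.769.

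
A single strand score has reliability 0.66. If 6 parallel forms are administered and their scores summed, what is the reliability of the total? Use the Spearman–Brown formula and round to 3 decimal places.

0.921

ρ_k = kρ / (1 + (k−1)ρ) = 6·0.66 / (1 + 5·0.66) = 3.960 / 4.300 = 0.921.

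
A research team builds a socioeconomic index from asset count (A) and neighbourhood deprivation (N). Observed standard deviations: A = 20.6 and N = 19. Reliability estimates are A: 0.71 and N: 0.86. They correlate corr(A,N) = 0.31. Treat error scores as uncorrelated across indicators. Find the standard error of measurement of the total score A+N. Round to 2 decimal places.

Var(total) = 785.36 + 242.668 = 1028.03.
True-score variance = 611.756 + 242.668 = 854.424, so reliability = 0.8311.
Error variance = 1028.03 − 854.424 = 173.604; SEM = √173.604 = 13.18.

13.18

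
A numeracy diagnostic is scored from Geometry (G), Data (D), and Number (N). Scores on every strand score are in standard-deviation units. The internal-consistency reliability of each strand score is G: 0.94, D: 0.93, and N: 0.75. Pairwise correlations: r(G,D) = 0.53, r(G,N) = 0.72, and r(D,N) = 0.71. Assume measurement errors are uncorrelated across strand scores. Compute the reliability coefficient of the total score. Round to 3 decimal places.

0.945

Var(G+D+N) = 3 + 2·[0.53 + 0.72 + 0.71] = 3 + 3.92 = 6.92.
Under uncorrelated errors the observed covariances equal the true-score covariances, so only the own-variance terms attenuate.
True-score variance = [0.94 + 0.93 + 0.75] + 3.92 = 2.62 + 3.92 = 6.54.
Reliability = 6.54 / 6.92 = 0.945.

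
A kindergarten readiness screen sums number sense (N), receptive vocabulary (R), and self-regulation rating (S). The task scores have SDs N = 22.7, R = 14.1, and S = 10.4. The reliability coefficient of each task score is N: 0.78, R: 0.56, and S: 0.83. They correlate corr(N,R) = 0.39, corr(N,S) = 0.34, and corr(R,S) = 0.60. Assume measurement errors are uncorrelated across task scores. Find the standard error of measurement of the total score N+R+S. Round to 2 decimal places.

Var(total) = 822.26 + 586.157 = 1408.42.
True-score variance = 603.033 + 586.157 = 1189.19, so reliability = 0.8443.
Error variance = 1408.42 − 1189.19 = 219.227; SEM = √219.227 = 14.81.

14.81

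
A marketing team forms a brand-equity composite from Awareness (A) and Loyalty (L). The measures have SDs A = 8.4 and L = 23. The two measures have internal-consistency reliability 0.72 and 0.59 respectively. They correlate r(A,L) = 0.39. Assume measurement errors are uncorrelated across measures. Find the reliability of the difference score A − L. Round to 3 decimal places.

Var(A−L) = 8.4² + 23² − 2·8.4·23·0.39 = 599.56 − 150.696 = 448.864.
With uncorrelated errors the cross-covariances are all true-score covariance, so they carry over unchanged; only the diagonal terms shrink to ρᵢσᵢ².
True-score variance = [8.4²·0.72 + 23²·0.59] − 150.696 = 362.913 − 150.696 = 212.217.
Reliability = 212.217 / 448.864 = 0.473.

0.473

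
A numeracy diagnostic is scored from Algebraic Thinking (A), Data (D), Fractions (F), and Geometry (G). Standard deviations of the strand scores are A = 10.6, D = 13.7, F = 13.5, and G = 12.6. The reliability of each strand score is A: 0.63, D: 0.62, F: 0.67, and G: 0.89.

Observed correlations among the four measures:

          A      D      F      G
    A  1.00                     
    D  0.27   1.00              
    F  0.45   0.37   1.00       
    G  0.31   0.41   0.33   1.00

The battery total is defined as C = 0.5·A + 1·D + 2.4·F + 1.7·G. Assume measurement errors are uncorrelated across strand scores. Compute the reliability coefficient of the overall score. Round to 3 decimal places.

0.841

Var(C) = 0.5²·10.6² + 13.7² + 2.4²·13.5² + 1.7²·12.6² + 2·[0.5·10.6·13.7·0.27 + 1.2·10.6·13.5·0.45 + 0.85·10.6·12.6·0.31 + 2.4·13.7·13.5·0.37 + 1.7·13.7·12.6·0.41 + 4.08·13.5·12.6·0.33] = 1724.36 + 1291.29 = 3015.65.
With uncorrelated errors the cross-covariances are all true-score covariance, so they carry over unchanged; only the diagonal terms shrink to ρᵢσᵢ².
True-score variance = [0.5²·10.6²·0.63 + 13.7²·0.62 + 2.4²·13.5²·0.67 + 1.7²·12.6²·0.89] + 1291.29 = 1245.75 + 1291.29 = 2537.04.
Reliability = 2537.04 / 3015.65 = 0.841.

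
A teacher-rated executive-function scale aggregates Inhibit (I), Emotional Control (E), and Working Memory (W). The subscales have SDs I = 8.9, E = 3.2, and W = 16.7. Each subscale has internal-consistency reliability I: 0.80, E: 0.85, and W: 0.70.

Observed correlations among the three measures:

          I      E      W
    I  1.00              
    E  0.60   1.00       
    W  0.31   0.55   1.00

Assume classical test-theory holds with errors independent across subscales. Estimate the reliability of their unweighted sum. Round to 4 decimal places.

0.8174

Var(I+E+W) = 8.9² + 3.2² + 16.7² + 2·[8.9·3.2·0.60 + 8.9·16.7·0.31 + 3.2·16.7·0.55] = 368.34 + 185.111 = 553.451.
Because errors are independent across components, Cov(Tᵢ,Tⱼ) = Cov(Xᵢ,Xⱼ); the off-diagonal part of the true-score variance is the same as above.
True-score variance = [8.9²·0.80 + 3.2²·0.85 + 16.7²·0.70] + 185.111 = 267.295 + 185.111 = 452.406.
Reliability = 452.406 / 553.451 = 0.8174.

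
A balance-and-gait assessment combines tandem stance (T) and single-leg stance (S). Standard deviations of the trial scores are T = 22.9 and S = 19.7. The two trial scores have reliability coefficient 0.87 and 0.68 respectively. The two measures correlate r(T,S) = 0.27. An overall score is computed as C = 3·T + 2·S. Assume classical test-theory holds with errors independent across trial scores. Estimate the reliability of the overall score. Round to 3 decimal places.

0.856

Var(C) = 3²·22.9² + 2²·19.7² + 2·[6·22.9·19.7·0.27] = 6272.05 + 1461.66 = 7733.71.
With uncorrelated errors the cross-covariances are all true-score covariance, so they carry over unchanged; only the diagonal terms shrink to ρᵢσᵢ².
True-score variance = [3²·22.9²·0.87 + 2²·19.7²·0.68] + 1461.66 = 5161.74 + 1461.66 = 6623.4.
Reliability = 6623.4 / 7733.71 = 0.856.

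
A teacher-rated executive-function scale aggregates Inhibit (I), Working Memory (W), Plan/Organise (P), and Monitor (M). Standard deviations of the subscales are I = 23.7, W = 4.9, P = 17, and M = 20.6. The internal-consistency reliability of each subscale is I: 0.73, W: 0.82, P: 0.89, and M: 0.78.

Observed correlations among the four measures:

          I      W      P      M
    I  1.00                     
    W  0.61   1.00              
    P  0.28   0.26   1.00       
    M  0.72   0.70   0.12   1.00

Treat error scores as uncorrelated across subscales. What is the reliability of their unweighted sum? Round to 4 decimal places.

0.8934

Var(I+W+P+M) = 23.7² + 4.9² + 17² + 20.6² + 2·[23.7·4.9·0.61 + 23.7·17·0.28 + 23.7·20.6·0.72 + 4.9·17·0.26 + 4.9·20.6·0.70 + 17·20.6·0.12] = 1299.06 + 1339.02 = 2638.08.
With uncorrelated errors the cross-covariances are all true-score covariance, so they carry over unchanged; only the diagonal terms shrink to ρᵢσᵢ².
True-score variance = [23.7²·0.73 + 4.9²·0.82 + 17²·0.89 + 20.6²·0.78] + 1339.02 = 1017.93 + 1339.02 = 2356.95.
Reliability = 2356.95 / 2638.08 = 0.8934.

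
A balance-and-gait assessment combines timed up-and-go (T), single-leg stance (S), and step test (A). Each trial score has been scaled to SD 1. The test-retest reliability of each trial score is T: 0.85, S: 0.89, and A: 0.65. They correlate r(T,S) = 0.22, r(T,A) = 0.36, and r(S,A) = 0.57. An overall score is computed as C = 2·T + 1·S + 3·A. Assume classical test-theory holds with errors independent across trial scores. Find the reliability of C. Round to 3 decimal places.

0.829

Var(C) = 2² + 1 + 3² + 2·[2·0.22 + 6·0.36 + 3·0.57] = 14 + 8.62 = 22.62.
Under uncorrelated errors the observed covariances equal the true-score covariances, so only the own-variance terms attenuate.
True-score variance = [2²·0.85 + 0.89 + 3²·0.65] + 8.62 = 10.14 + 8.62 = 18.76.
Reliability = 18.76 / 22.62 = 0.829.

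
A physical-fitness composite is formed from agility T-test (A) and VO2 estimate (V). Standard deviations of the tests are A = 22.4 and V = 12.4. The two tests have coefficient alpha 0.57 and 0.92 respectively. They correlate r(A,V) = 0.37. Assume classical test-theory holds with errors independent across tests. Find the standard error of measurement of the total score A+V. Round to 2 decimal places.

15.10

Var(total) = 655.52 + 205.542 = 861.062.
True-score variance = 427.462 + 205.542 = 633.005, so reliability = 0.7351.
Error variance = 861.062 − 633.005 = 228.058; SEM = √228.058 = 15.10.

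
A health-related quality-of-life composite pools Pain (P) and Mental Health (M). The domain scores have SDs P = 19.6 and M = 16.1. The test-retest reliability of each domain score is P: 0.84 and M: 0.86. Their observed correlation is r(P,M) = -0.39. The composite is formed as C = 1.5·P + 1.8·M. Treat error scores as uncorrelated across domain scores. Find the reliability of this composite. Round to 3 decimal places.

0.754

Var(C) = 1.5²·19.6² + 1.8²·16.1² + 2·[2.7·19.6·16.1·(-0.39)] = 1704.2 − 664.569 = 1039.63.
With uncorrelated errors the cross-covariances are all true-score covariance, so they carry over unchanged; only the diagonal terms shrink to ρᵢσᵢ².
True-score variance = [1.5²·19.6²·0.84 + 1.8²·16.1²·0.86] − 664.569 = 1448.33 − 664.569 = 783.756.
Reliability = 783.756 / 1039.63 = 0.754.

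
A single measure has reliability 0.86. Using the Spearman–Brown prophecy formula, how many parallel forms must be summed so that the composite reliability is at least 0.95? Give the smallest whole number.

k ≥ ρ*(1−ρ₁)/(ρ₁(1−ρ*)) = 0.95·0.14 / (0.86·0.05) = 3.093.
Smallest integer k = 4.

4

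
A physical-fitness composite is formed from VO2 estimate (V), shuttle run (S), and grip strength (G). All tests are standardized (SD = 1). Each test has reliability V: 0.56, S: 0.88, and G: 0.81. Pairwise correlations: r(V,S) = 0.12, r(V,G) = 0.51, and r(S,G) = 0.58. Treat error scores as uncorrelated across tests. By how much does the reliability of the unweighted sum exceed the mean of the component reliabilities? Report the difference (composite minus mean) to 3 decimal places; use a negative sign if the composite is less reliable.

0.112

Var(sum) = 3 + 2.42 = 5.42; true-score variance = 2.25 + 2.42 = 4.67; composite reliability = 0.8616.
Mean component reliability = 0.7500.
Difference = 0.8616 − 0.7500 = 0.112.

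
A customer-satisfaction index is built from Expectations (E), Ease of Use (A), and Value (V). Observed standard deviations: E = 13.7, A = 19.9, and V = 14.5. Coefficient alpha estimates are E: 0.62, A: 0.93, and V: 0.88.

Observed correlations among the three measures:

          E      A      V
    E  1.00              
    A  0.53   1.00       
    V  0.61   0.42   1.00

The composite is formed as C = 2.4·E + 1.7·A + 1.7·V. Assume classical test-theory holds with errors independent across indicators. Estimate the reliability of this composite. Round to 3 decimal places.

0.901

Var(C) = 2.4²·13.7² + 1.7²·19.9² + 1.7²·14.5² + 2·[4.08·13.7·19.9·0.53 + 4.08·13.7·14.5·0.61 + 2.89·19.9·14.5·0.42] = 2833.19 + 2868.35 = 5701.54.
Under uncorrelated errors the observed covariances equal the true-score covariances, so only the own-variance terms attenuate.
True-score variance = [2.4²·13.7²·0.62 + 1.7²·19.9²·0.93 + 1.7²·14.5²·0.88] + 2868.35 = 2269.34 + 2868.35 = 5137.7.
Reliability = 5137.7 / 5701.54 = 0.901.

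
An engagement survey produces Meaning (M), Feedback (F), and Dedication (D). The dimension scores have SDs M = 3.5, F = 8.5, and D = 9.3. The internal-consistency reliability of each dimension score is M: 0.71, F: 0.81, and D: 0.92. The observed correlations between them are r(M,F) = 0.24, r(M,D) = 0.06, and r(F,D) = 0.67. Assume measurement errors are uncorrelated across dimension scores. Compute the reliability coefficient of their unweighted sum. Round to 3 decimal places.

Var(M+F+D) = 3.5² + 8.5² + 9.3² + 2·[3.5·8.5·0.24 + 3.5·9.3·0.06 + 8.5·9.3·0.67] = 170.99 + 124.113 = 295.103.
Because errors are independent across components, Cov(Tᵢ,Tⱼ) = Cov(Xᵢ,Xⱼ); the off-diagonal part of the true-score variance is the same as above.
True-score variance = [3.5²·0.71 + 8.5²·0.81 + 9.3²·0.92] + 124.113 = 146.791 + 124.113 = 270.904.
Reliability = 270.904 / 295.103 = 0.918.

0.918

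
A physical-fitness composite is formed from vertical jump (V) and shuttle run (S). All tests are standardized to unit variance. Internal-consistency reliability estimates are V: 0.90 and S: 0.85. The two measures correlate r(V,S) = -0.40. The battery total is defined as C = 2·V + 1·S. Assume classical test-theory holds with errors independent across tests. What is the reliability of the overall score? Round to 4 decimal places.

0.8382

Var(C) = 2² + 1 + 2·[2·(-0.40)] = 5 − 1.6 = 3.4.
With uncorrelated errors the cross-covariances are all true-score covariance, so they carry over unchanged; only the diagonal terms shrink to ρᵢσᵢ².
True-score variance = [2²·0.90 + 0.85] − 1.6 = 4.45 − 1.6 = 2.85.
Reliability = 2.85 / 3.4 = 0.8382.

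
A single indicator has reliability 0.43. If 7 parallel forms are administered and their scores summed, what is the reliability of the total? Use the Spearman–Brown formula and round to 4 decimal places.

ρ_k = kρ / (1 + (k−1)ρ) = 7·0.43 / (1 + 6·0.43) = 3.010 / 3.580 = 0.8408.

0.8408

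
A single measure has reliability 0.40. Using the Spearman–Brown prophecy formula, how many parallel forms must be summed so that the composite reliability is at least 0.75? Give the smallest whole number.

k ≥ ρ*(1−ρ₁)/(ρ₁(1−ρ*)) = 0.75·0.60 / (0.40·0.25) = 4.500.
Smallest integer k = 5.

5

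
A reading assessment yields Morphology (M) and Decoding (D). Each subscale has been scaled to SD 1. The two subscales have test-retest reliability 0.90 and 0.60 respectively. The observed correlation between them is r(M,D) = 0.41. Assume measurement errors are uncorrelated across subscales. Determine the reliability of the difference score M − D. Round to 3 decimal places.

0.576

Var(M−D) = 1 + 1 − 2·0.41 = 2 − 0.82 = 1.18.
Because errors are independent across components, Cov(Tᵢ,Tⱼ) = Cov(Xᵢ,Xⱼ); the off-diagonal part of the true-score variance is the same as above.
True-score variance = [0.90 + 0.60] − 0.82 = 1.5 − 0.82 = 0.68.
Reliability = 0.68 / 1.18 = 0.576.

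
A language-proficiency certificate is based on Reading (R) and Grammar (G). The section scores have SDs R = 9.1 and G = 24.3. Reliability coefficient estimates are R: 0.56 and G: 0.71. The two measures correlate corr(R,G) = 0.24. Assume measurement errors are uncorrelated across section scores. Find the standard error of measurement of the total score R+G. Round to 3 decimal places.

14.411

Var(total) = 673.3 + 106.142 = 779.442.
True-score variance = 465.621 + 106.142 = 571.764, so reliability = 0.7336.
Error variance = 779.442 − 571.764 = 207.678; SEM = √207.678 = 14.411.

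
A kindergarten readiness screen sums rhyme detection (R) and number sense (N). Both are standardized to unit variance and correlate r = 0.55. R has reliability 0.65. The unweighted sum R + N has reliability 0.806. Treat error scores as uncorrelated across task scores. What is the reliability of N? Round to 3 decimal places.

Var(R+N) = 2 + 2·0.55 = 3.100.
True-score variance = ρ_R + ρ_N + 2·0.55, so 0.806 = (0.65 + ρ_N + 1.10) / 3.100.
ρ_N = 0.806·3.100 − 0.65 − 1.10 = 0.749.

0.749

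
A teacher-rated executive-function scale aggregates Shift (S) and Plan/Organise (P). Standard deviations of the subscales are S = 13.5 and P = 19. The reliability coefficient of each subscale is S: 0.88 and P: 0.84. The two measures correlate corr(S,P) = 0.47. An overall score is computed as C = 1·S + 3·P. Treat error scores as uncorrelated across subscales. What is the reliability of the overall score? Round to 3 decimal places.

0.870

Var(C) = 13.5² + 3²·19² + 2·[3·13.5·19·0.47] = 3431.25 + 723.33 = 4154.58.
With uncorrelated errors the cross-covariances are all true-score covariance, so they carry over unchanged; only the diagonal terms shrink to ρᵢσᵢ².
True-score variance = [13.5²·0.88 + 3²·19²·0.84] + 723.33 = 2889.54 + 723.33 = 3612.87.
Reliability = 3612.87 / 4154.58 = 0.870.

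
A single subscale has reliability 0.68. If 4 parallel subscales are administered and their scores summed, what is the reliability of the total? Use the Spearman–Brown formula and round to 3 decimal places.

ρ_k = kρ / (1 + (k−1)ρ) = 4·0.68 / (1 + 3·0.68) = 2.720 / 3.040 = 0.895.

0.895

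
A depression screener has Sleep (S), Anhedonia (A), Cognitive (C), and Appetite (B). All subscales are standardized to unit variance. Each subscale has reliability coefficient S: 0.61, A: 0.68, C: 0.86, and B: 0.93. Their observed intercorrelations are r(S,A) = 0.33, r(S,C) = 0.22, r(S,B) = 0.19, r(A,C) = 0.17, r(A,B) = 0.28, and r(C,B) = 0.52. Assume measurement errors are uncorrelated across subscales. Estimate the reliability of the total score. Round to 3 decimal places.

0.876

Var(S+A+C+B) = 4 + 2·[0.33 + 0.22 + 0.19 + 0.17 + 0.28 + 0.52] = 4 + 3.42 = 7.42.
With uncorrelated errors the cross-covariances are all true-score covariance, so they carry over unchanged; only the diagonal terms shrink to ρᵢσᵢ².
True-score variance = [0.61 + 0.68 + 0.86 + 0.93] + 3.42 = 3.08 + 3.42 = 6.5.
Reliability = 6.5 / 7.42 = 0.876.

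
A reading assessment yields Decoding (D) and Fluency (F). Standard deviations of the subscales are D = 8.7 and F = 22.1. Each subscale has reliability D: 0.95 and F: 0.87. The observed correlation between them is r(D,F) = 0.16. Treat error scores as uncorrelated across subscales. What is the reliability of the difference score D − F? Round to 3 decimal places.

Var(D−F) = 8.7² + 22.1² − 2·8.7·22.1·0.16 = 564.1 − 61.5264 = 502.574.
With uncorrelated errors the cross-covariances are all true-score covariance, so they carry over unchanged; only the diagonal terms shrink to ρᵢσᵢ².
True-score variance = [8.7²·0.95 + 22.1²·0.87] − 61.5264 = 496.822 − 61.5264 = 435.296.
Reliability = 435.296 / 502.574 = 0.866.

0.866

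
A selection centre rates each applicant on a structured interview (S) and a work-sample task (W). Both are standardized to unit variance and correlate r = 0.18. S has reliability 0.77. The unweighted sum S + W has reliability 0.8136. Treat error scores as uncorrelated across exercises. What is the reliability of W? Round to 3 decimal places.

0.790

Var(S+W) = 2 + 2·0.18 = 2.360.
True-score variance = ρ_S + ρ_W + 2·0.18, so 0.8136 = (0.77 + ρ_W + 0.36) / 2.360.
ρ_W = 0.8136·2.360 − 0.77 − 0.36 = 0.790.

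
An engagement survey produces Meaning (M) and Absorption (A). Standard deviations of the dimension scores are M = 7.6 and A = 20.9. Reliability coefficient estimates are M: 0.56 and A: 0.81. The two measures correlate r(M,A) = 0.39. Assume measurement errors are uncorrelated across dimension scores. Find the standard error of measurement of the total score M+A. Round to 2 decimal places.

10.41

Var(total) = 494.57 + 123.895 = 618.465.
True-score variance = 386.162 + 123.895 = 510.057, so reliability = 0.8247.
Error variance = 618.465 − 510.057 = 108.408; SEM = √108.408 = 10.41.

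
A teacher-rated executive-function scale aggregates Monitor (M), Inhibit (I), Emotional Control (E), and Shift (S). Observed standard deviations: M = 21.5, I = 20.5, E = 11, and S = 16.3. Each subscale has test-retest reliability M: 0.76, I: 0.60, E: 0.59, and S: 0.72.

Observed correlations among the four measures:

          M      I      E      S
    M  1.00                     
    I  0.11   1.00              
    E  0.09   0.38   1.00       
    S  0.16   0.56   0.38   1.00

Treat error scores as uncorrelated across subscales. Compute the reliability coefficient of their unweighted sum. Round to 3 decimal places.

Var(M+I+E+S) = 21.5² + 20.5² + 11² + 16.3² + 2·[21.5·20.5·0.11 + 21.5·11·0.09 + 21.5·16.3·0.16 + 20.5·11·0.38 + 20.5·16.3·0.56 + 11·16.3·0.38] = 1269.19 + 933.575 = 2202.77.
Because errors are independent across components, Cov(Tᵢ,Tⱼ) = Cov(Xᵢ,Xⱼ); the off-diagonal part of the true-score variance is the same as above.
True-score variance = [21.5²·0.76 + 20.5²·0.60 + 11²·0.59 + 16.3²·0.72] + 933.575 = 866.147 + 933.575 = 1799.72.
Reliability = 1799.72 / 2202.77 = 0.817.

0.817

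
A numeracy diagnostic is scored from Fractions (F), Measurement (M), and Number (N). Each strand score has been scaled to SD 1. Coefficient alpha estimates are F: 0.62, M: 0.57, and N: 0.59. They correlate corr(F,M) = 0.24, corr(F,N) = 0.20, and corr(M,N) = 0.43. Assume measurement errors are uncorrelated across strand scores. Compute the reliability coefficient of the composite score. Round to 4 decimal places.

0.7426

Var(F+M+N) = 3 + 2·[0.24 + 0.20 + 0.43] = 3 + 1.74 = 4.74.
Under uncorrelated errors the observed covariances equal the true-score covariances, so only the own-variance terms attenuate.
True-score variance = [0.62 + 0.57 + 0.59] + 1.74 = 1.78 + 1.74 = 3.52.
Reliability = 3.52 / 4.74 = 0.7426.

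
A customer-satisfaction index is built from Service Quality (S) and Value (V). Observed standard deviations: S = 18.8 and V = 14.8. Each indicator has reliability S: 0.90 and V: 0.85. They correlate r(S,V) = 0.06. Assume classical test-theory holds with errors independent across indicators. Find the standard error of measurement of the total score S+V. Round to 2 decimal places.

8.26

Var(total) = 572.48 + 33.3888 = 605.869.
True-score variance = 504.28 + 33.3888 = 537.669, so reliability = 0.8874.
Error variance = 605.869 − 537.669 = 68.2; SEM = √68.2 = 8.26.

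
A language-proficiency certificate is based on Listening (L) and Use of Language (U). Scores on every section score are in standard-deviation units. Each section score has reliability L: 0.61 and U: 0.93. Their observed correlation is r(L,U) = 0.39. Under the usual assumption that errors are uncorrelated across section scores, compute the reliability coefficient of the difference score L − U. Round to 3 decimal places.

Var(L−U) = 1 + 1 − 2·0.39 = 2 − 0.78 = 1.22.
Because errors are independent across components, Cov(Tᵢ,Tⱼ) = Cov(Xᵢ,Xⱼ); the off-diagonal part of the true-score variance is the same as above.
True-score variance = [0.61 + 0.93] − 0.78 = 1.54 − 0.78 = 0.76.
Reliability = 0.76 / 1.22 = 0.623.

0.623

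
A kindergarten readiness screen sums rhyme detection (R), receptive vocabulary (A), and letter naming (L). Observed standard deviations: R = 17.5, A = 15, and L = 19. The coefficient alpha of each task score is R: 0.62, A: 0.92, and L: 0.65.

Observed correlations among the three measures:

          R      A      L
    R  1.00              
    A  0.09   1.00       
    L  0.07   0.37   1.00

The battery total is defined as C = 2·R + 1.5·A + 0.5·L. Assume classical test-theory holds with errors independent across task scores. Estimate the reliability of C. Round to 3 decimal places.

Var(C) = 2²·17.5² + 1.5²·15² + 0.5²·19² + 2·[3·17.5·15·0.09 + 17.5·19·0.07 + 0.75·15·19·0.37] = 1821.5 + 346.475 = 2167.97.
Because errors are independent across components, Cov(Tᵢ,Tⱼ) = Cov(Xᵢ,Xⱼ); the off-diagonal part of the true-score variance is the same as above.
True-score variance = [2²·17.5²·0.62 + 1.5²·15²·0.92 + 0.5²·19²·0.65] + 346.475 = 1283.91 + 346.475 = 1630.39.
Reliability = 1630.39 / 2167.97 = 0.752.

0.752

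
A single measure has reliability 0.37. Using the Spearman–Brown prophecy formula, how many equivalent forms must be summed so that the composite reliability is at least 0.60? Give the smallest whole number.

k ≥ ρ*(1−ρ₁)/(ρ₁(1−ρ*)) = 0.60·0.63 / (0.37·0.40) = 2.554.
Smallest integer k = 3.

3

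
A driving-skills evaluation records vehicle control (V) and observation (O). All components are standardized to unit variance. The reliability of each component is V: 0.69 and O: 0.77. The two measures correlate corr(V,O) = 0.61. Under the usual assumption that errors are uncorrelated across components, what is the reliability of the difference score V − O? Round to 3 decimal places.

0.308

Var(V−O) = 1 + 1 − 2·0.61 = 2 − 1.22 = 0.78.
Under uncorrelated errors the observed covariances equal the true-score covariances, so only the own-variance terms attenuate.
True-score variance = [0.69 + 0.77] − 1.22 = 1.46 − 1.22 = 0.24.
Reliability = 0.24 / 0.78 = 0.308.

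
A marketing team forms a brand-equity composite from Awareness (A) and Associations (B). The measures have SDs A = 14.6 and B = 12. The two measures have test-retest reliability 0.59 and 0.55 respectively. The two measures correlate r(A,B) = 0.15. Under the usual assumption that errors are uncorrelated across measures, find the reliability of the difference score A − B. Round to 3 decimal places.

Var(A−B) = 14.6² + 12² − 2·14.6·12·0.15 = 357.16 − 52.56 = 304.6.
Because errors are independent across components, Cov(Tᵢ,Tⱼ) = Cov(Xᵢ,Xⱼ); the off-diagonal part of the true-score variance is the same as above.
True-score variance = [14.6²·0.59 + 12²·0.55] − 52.56 = 204.964 − 52.56 = 152.404.
Reliability = 152.404 / 304.6 = 0.500.

0.500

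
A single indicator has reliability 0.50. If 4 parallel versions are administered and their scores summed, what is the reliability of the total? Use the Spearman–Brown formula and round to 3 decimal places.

0.800

ρ_k = kρ / (1 + (k−1)ρ) = 4·0.50 / (1 + 3·0.50) = 2.000 / 2.500 = 0.800.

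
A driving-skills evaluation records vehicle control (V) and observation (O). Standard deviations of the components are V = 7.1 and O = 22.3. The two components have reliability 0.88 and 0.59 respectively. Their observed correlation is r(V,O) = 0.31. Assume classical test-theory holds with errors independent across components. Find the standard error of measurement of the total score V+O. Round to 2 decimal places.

Var(total) = 547.7 + 98.1646 = 645.865.
True-score variance = 337.762 + 98.1646 = 435.926, so reliability = 0.6750.
Error variance = 645.865 − 435.926 = 209.938; SEM = √209.938 = 14.49.

14.49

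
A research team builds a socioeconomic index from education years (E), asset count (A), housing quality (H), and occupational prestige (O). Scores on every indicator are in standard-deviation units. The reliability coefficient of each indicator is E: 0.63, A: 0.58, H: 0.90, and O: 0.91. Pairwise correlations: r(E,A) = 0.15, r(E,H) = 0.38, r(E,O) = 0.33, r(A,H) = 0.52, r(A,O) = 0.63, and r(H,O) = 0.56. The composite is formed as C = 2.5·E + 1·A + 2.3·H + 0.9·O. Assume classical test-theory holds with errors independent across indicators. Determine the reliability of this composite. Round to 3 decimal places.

Var(C) = 2.5² + 1 + 2.3² + 0.9² + 2·[2.5·0.15 + 5.75·0.38 + 2.25·0.33 + 2.3·0.52 + 0.9·0.63 + 2.07·0.56] = 13.35 + 12.4494 = 25.7994.
Because errors are independent across components, Cov(Tᵢ,Tⱼ) = Cov(Xᵢ,Xⱼ); the off-diagonal part of the true-score variance is the same as above.
True-score variance = [2.5²·0.63 + 0.58 + 2.3²·0.90 + 0.9²·0.91] + 12.4494 = 10.0156 + 12.4494 = 22.465.
Reliability = 22.465 / 25.7994 = 0.871.

0.871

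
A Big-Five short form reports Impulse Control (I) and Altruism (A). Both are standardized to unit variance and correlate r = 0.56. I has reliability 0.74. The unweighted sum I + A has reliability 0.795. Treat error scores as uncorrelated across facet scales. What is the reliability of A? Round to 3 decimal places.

0.620

Var(I+A) = 2 + 2·0.56 = 3.120.
True-score variance = ρ_I + ρ_A + 2·0.56, so 0.795 = (0.74 + ρ_A + 1.12) / 3.120.
ρ_A = 0.795·3.120 − 0.74 − 1.12 = 0.620.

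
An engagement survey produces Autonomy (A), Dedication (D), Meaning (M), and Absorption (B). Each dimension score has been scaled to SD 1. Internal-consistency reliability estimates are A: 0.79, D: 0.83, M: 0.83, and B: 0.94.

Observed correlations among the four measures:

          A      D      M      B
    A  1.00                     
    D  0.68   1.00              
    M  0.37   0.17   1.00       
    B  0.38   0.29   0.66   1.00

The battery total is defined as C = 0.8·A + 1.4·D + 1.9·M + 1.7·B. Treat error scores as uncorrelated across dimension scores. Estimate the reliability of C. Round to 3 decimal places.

0.935

Var(C) = 0.8² + 1.4² + 1.9² + 1.7² + 2·[1.12·0.68 + 1.52·0.37 + 1.36·0.38 + 2.66·0.17 + 2.38·0.29 + 3.23·0.66] = 9.1 + 10.23 = 19.33.
Because errors are independent across components, Cov(Tᵢ,Tⱼ) = Cov(Xᵢ,Xⱼ); the off-diagonal part of the true-score variance is the same as above.
True-score variance = [0.8²·0.79 + 1.4²·0.83 + 1.9²·0.83 + 1.7²·0.94] + 10.23 = 7.8453 + 10.23 = 18.0753.
Reliability = 18.0753 / 19.33 = 0.935.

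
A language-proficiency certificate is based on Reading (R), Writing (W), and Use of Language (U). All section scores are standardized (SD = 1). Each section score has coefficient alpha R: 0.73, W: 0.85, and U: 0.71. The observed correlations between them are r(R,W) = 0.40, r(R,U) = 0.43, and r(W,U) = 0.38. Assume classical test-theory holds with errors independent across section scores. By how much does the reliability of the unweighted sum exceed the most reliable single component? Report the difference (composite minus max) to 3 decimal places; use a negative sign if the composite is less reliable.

0.019

Var(sum) = 3 + 2.42 = 5.42; true-score variance = 2.29 + 2.42 = 4.71; composite reliability = 0.8690.
Max component reliability = 0.8500.
Difference = 0.8690 − 0.8500 = 0.019.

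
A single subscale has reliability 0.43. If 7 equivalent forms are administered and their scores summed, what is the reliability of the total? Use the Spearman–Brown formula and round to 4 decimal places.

0.8408

ρ_k = kρ / (1 + (k−1)ρ) = 7·0.43 / (1 + 6·0.43) = 3.010 / 3.580 = 0.8408.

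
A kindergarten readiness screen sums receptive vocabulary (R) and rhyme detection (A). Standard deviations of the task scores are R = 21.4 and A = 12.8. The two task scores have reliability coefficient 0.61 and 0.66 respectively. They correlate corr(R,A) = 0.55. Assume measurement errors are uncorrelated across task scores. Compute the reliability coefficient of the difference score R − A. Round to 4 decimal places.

Var(R−A) = 21.4² + 12.8² − 2·21.4·12.8·0.55 = 621.8 − 301.312 = 320.488.
With uncorrelated errors the cross-covariances are all true-score covariance, so they carry over unchanged; only the diagonal terms shrink to ρᵢσᵢ².
True-score variance = [21.4²·0.61 + 12.8²·0.66] − 301.312 = 387.49 − 301.312 = 86.178.
Reliability = 86.178 / 320.488 = 0.2689.

0.2689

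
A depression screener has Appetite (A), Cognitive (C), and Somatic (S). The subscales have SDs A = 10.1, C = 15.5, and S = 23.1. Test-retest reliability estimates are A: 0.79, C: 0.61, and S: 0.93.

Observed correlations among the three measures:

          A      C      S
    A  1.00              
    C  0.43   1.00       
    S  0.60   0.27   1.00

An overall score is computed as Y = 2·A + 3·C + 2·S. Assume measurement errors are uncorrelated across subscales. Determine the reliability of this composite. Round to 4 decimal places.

0.8616

Var(Y) = 2²·10.1² + 3²·15.5² + 2²·23.1² + 2·[6·10.1·15.5·0.43 + 4·10.1·23.1·0.60 + 6·15.5·23.1·0.27] = 4704.73 + 3087.77 = 7792.5.
Because errors are independent across components, Cov(Tᵢ,Tⱼ) = Cov(Xᵢ,Xⱼ); the off-diagonal part of the true-score variance is the same as above.
True-score variance = [2²·10.1²·0.79 + 3²·15.5²·0.61 + 2²·23.1²·0.93] + 3087.77 = 3626.35 + 3087.77 = 6714.12.
Reliability = 6714.12 / 7792.5 = 0.8616.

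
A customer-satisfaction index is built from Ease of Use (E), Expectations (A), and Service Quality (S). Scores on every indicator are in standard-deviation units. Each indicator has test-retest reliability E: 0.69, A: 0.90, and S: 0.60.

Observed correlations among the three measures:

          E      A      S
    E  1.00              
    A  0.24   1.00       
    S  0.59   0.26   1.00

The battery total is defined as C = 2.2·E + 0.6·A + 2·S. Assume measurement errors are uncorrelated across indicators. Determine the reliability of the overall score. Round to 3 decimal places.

Var(C) = 2.2² + 0.6² + 2² + 2·[1.32·0.24 + 4.4·0.59 + 1.2·0.26] = 9.2 + 6.4496 = 15.6496.
Because errors are independent across components, Cov(Tᵢ,Tⱼ) = Cov(Xᵢ,Xⱼ); the off-diagonal part of the true-score variance is the same as above.
True-score variance = [2.2²·0.69 + 0.6²·0.90 + 2²·0.60] + 6.4496 = 6.0636 + 6.4496 = 12.5132.
Reliability = 12.5132 / 15.6496 = 0.800.

0.800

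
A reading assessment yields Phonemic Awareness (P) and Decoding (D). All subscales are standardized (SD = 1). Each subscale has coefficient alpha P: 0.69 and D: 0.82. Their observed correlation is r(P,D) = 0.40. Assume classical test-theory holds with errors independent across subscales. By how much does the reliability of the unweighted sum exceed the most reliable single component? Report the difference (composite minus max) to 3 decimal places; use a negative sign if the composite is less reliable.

0.005

Var(sum) = 2 + 0.8 = 2.8; true-score variance = 1.51 + 0.8 = 2.31; composite reliability = 0.8250.
Max component reliability = 0.8200.
Difference = 0.8250 − 0.8200 = 0.005.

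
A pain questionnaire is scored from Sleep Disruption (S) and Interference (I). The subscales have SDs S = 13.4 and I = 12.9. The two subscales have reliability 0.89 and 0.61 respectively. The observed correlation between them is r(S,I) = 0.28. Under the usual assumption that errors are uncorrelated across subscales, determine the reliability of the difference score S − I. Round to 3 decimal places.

Var(S−I) = 13.4² + 12.9² − 2·13.4·12.9·0.28 = 345.97 − 96.8016 = 249.168.
With uncorrelated errors the cross-covariances are all true-score covariance, so they carry over unchanged; only the diagonal terms shrink to ρᵢσᵢ².
True-score variance = [13.4²·0.89 + 12.9²·0.61] − 96.8016 = 261.318 − 96.8016 = 164.517.
Reliability = 164.517 / 249.168 = 0.660.

0.660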